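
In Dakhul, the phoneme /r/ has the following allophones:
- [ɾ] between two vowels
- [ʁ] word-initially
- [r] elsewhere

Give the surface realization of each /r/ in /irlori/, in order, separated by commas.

Occurrence 1 (position 2): no conditioning environment matches → elsewhere allophone [r].
Occurrence 2 (position 5): between two vowels → [ɾ].

[r], [ɾ]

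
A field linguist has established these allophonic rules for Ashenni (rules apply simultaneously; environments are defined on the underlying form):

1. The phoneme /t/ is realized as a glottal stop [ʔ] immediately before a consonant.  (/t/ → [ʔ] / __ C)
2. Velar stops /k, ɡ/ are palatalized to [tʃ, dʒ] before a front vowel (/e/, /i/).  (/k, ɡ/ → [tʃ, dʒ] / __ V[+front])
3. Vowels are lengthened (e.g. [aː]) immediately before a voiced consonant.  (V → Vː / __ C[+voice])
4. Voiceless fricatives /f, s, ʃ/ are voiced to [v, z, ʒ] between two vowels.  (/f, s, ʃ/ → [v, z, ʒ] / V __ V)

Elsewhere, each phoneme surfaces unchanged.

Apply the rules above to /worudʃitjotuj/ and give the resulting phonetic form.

/w/ (word-initial) is unaffected → [w].
/o/ (between /w/ and /r/) occurs before a voiced consonant → [oː] by rule 3.
/r/ — not in any rule's target class → [r].
/u/ (between /r/ and /d/): before a voiced consonant, so rule 3 applies → [uː].
/d/ stays [d].
/ʃ/ (between /d/ and /i/): rule 4 targets it, but not between two vowels → unchanged [ʃ].
/i/ (between /ʃ/ and /t/) is in the target of rule 3 but the environment (before a voiced consonant) is not met → [i].
Rule 1 applies to /t/ (between /i/ and /j/: immediately before a consonant) → [ʔ].
/j/ stays [j].
/o/ — between /j/ and /t/; rule 3 does not apply here → [o].
/t/ — between /o/ and /u/; rule 1 does not apply here → [t].
/u/ (between /t/ and /j/): before a voiced consonant, so rule 3 applies → [uː].
/j/ (word-final) is unaffected → [j].

[woːruːdʃiʔjotuːj]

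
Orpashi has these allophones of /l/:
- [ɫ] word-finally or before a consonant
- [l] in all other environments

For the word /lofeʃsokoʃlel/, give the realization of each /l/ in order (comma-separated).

[l], [l], [ɫ]

Occurrence 1 (position 1): no conditioning environment matches → elsewhere allophone [l].
Occurrence 2 (position 11): no conditioning environment matches → elsewhere allophone [l].
Occurrence 3 (position 13): word-finally or before a consonant → [ɫ].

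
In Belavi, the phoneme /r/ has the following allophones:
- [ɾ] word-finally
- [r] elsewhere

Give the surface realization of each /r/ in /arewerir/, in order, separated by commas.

[r], [r], [ɾ]

Occurrence 1 (position 2): no conditioning environment matches → elsewhere allophone [r].
Occurrence 2 (position 6): no conditioning environment matches → elsewhere allophone [r].
Occurrence 3 (position 8): word-finally → [ɾ].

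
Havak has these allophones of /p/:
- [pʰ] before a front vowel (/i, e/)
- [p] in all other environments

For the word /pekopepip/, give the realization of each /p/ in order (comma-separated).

Occurrence 1 (position 1): before a front vowel (/i, e/) → [pʰ].
Occurrence 2 (position 5): before a front vowel (/i, e/) → [pʰ].
Occurrence 3 (position 7): before a front vowel (/i, e/) → [pʰ].
Occurrence 4 (position 9): no conditioning environment matches → elsewhere allophone [p].

[pʰ], [pʰ], [pʰ], [p]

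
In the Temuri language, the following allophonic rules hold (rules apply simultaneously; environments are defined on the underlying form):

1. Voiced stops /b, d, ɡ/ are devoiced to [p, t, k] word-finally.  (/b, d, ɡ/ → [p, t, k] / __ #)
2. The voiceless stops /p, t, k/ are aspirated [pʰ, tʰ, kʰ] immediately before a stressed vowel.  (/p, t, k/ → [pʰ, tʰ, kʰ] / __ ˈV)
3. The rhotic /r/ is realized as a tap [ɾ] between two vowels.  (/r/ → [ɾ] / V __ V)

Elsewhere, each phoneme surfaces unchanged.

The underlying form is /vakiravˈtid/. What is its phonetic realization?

/v/ (word-initial): no rule targets it → [v].
/a/ (between /v/ and /k/): no rule targets it → [a].
/k/ (between /a/ and /i/) fails the environment for rule 2, so it stays [k].
/i/ (between /k/ and /r/) is unaffected → [i].
Rule 3 applies to /r/ (between /i/ and /a/: between two vowels) → [ɾ].
/a/ (between /r/ and /v/) is unaffected → [a].
/v/ stays [v].
/t/ (between /v/ and /i/) occurs immediately before a stressed vowel → [tʰ] by rule 2.
/i/ — not in any rule's target class → [i].
/d/ meets the environment for rule 1 (word-finally) → [t].

[vakiɾavˈtʰit]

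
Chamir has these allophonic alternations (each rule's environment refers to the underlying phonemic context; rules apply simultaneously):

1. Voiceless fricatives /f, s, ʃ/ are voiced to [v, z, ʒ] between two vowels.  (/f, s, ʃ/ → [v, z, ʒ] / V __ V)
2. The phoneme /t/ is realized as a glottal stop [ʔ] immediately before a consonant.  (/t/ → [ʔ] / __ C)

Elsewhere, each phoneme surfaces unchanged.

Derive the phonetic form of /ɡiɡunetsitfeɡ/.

[ɡiɡuneʔsiʔfeɡ]

/ɡ/ (word-initial) is unaffected → [ɡ].
/i/ (between /ɡ/ and /ɡ/): no rule targets it → [i].
/ɡ/ — not in any rule's target class → [ɡ].
/u/ stays [u].
/n/ (between /u/ and /e/) is unaffected → [n].
/e/ (between /n/ and /t/) is unaffected → [e].
/t/ (between /e/ and /s/) occurs immediately before a consonant → [ʔ] by rule 2.
/s/ (between /t/ and /i/): rule 1 targets it, but not between two vowels → unchanged [s].
/i/ stays [i].
Rule 2 applies to /t/ (between /i/ and /f/: immediately before a consonant) → [ʔ].
/f/ (between /t/ and /e/) fails the environment for rule 1, so it stays [f].
/e/ — not in any rule's target class → [e].
/ɡ/ (word-final): no rule targets it → [ɡ].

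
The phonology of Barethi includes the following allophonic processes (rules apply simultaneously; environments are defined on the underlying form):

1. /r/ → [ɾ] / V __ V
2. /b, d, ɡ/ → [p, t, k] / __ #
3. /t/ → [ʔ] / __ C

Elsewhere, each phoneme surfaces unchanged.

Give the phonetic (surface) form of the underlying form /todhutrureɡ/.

[todhuʔruɾek]

/t/ (word-initial) is in the target of rule 3 but the environment (immediately before a consonant) is not met → [t].
/o/ (between /t/ and /d/) is unaffected → [o].
/d/ (between /o/ and /h/): rule 2 targets it, but not word-finally → unchanged [d].
/h/ — not in any rule's target class → [h].
/u/ — not in any rule's target class → [u].
Rule 3 applies to /t/ (between /u/ and /r/: immediately before a consonant) → [ʔ].
/r/ (between /t/ and /u/): rule 1 targets it, but not between two vowels → unchanged [r].
/u/ stays [u].
Rule 1 applies to /r/ (between /u/ and /e/: between two vowels) → [ɾ].
/e/ (between /r/ and /ɡ/): no rule targets it → [e].
/ɡ/ — word-final, word-finally — surfaces as [k] (rule 2).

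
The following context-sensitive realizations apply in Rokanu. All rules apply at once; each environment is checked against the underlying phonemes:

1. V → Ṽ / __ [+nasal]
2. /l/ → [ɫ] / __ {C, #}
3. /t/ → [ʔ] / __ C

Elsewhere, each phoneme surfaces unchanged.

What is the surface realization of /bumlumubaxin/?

[bũmlũmubaxĩn]

/b/ (word-initial): no rule targets it → [b].
/u/ meets the environment for rule 1 (before a nasal consonant) → [ũ].
/m/ (between /u/ and /l/) is unaffected → [m].
/l/ (between /m/ and /u/) is in the target of rule 2 but the environment (word-finally or immediately before a consonant) is not met → [l].
/u/ (between /l/ and /m/) occurs before a nasal consonant → [ũ] by rule 1.
/m/ (between /u/ and /u/) is unaffected → [m].
/u/ (between /m/ and /b/) is in the target of rule 1 but the environment (before a nasal consonant) is not met → [u].
/b/ (between /u/ and /a/) is unaffected → [b].
/a/ (between /b/ and /x/) is in the target of rule 1 but the environment (before a nasal consonant) is not met → [a].
/x/ stays [x].
Rule 1 applies to /i/ (between /x/ and /n/: before a nasal consonant) → [ĩ].
/n/ stays [n].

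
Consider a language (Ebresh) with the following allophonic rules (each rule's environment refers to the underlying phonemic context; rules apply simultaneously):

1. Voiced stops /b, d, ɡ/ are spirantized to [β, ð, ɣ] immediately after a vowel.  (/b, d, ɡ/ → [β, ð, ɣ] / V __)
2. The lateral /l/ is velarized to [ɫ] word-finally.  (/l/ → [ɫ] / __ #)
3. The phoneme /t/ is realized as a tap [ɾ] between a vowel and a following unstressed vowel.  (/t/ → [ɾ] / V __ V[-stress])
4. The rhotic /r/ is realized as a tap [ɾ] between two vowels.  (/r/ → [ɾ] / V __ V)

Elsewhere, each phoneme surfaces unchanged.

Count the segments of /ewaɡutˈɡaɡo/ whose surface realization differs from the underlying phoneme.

2

Segments that undergo a rule: /ɡ/ → [ɣ] (rule 1); /ɡ/ → [ɣ] (rule 1).
All other segments surface unchanged.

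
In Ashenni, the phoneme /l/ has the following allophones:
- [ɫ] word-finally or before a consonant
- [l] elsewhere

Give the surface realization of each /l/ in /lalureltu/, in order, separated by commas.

[l], [l], [ɫ]

Occurrence 1 (position 1): no conditioning environment matches → elsewhere allophone [l].
Occurrence 2 (position 3): no conditioning environment matches → elsewhere allophone [l].
Occurrence 3 (position 7): word-finally or before a consonant → [ɫ].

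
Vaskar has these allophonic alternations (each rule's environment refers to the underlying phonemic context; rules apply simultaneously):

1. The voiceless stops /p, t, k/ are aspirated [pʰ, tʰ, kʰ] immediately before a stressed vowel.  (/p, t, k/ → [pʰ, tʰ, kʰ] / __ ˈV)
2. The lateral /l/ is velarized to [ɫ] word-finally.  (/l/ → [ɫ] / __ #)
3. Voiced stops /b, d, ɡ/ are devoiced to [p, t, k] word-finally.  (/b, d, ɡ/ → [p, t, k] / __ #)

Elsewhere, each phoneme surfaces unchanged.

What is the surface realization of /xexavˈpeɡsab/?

/x/ stays [x].
/e/ (between /x/ and /x/) is unaffected → [e].
/x/ (between /e/ and /a/) is unaffected → [x].
/a/ (between /x/ and /v/): no rule targets it → [a].
/v/ stays [v].
/p/ (between /v/ and /e/): immediately before a stressed vowel, so rule 1 applies → [pʰ].
/e/ (between /p/ and /ɡ/) is unaffected → [e].
/ɡ/ (between /e/ and /s/) fails the environment for rule 3, so it stays [ɡ].
/s/ (between /ɡ/ and /a/) is unaffected → [s].
/a/ — not in any rule's target class → [a].
/b/ (word-final): word-finally, so rule 3 applies → [p].

[xexavˈpʰeɡsap]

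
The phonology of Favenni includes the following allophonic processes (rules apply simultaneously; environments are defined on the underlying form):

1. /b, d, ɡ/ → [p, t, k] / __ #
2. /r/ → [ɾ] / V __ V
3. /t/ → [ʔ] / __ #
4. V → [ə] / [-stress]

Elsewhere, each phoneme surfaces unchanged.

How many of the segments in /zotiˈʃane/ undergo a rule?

3

Segments that undergo a rule: /o/ → [ə] (rule 4); /i/ → [ə] (rule 4); /e/ → [ə] (rule 4).
All other segments surface unchanged.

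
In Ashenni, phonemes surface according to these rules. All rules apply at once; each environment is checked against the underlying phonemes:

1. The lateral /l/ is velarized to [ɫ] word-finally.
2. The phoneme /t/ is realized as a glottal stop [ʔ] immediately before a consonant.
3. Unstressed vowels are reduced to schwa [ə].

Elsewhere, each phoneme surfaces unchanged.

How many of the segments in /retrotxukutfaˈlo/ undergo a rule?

Segments that undergo a rule: /e/ → [ə] (rule 3); /t/ → [ʔ] (rule 2); /o/ → [ə] (rule 3); /t/ → [ʔ] (rule 2); /u/ → [ə] (rule 3); /u/ → [ə] (rule 3); /t/ → [ʔ] (rule 2); /a/ → [ə] (rule 3).
All other segments surface unchanged.

8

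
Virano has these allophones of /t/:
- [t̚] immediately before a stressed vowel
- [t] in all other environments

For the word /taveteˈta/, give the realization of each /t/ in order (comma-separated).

Occurrence 1 (position 1): no conditioning environment matches → elsewhere allophone [t].
Occurrence 2 (position 5): no conditioning environment matches → elsewhere allophone [t].
Occurrence 3 (position 7): immediately before a stressed vowel → [t̚].

[t], [t], [t̚]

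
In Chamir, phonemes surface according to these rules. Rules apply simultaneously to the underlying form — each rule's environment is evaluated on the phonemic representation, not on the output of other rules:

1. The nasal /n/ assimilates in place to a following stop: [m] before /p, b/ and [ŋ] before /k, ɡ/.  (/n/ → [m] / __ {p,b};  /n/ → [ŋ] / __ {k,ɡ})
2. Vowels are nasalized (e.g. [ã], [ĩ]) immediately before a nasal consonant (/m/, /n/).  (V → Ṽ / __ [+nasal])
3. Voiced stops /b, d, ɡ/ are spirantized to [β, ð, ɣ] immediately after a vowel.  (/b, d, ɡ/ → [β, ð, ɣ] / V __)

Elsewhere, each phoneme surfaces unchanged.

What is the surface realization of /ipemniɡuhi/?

/i/ (word-initial): rule 2 targets it, but not before a nasal consonant → unchanged [i].
/e/ — between /p/ and /m/, before a nasal consonant — surfaces as [ẽ] (rule 2).
/n/ (between /m/ and /i/): rule 1 targets it, but not before a labial or velar stop → unchanged [n].
/i/ (between /n/ and /ɡ/) is in the target of rule 2 but the environment (before a nasal consonant) is not met → [i].
/ɡ/ (between /i/ and /u/) occurs immediately after a vowel → [ɣ] by rule 3.
/u/ (between /ɡ/ and /h/) is in the target of rule 2 but the environment (before a nasal consonant) is not met → [u].
/i/ (word-final): rule 2 targets it, but not before a nasal consonant → unchanged [i].

[ipẽmniɣuhi]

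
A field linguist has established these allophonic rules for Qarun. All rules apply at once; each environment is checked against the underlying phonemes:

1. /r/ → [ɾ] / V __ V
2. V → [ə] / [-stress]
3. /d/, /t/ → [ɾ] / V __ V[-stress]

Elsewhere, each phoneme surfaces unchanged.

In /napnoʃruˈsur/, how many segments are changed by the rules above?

Segments that undergo a rule: /a/ → [ə] (rule 2); /o/ → [ə] (rule 2); /u/ → [ə] (rule 2).
All other segments surface unchanged.

3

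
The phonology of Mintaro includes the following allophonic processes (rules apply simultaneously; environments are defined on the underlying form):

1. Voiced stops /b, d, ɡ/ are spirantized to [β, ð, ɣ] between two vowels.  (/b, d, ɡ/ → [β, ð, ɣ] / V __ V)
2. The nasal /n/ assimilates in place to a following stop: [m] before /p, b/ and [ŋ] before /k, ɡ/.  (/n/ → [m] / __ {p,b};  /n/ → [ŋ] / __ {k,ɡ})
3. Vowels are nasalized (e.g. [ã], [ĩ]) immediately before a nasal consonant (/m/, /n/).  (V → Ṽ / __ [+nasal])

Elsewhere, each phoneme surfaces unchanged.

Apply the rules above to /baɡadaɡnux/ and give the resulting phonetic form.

/b/ (word-initial) fails the environment for rule 1, so it stays [b].
/a/ — between /b/ and /ɡ/; rule 3 does not apply here → [a].
/ɡ/ (between /a/ and /a/) occurs between two vowels → [ɣ] by rule 1.
/a/ (between /ɡ/ and /d/) fails the environment for rule 3, so it stays [a].
/d/ (between /a/ and /a/): between two vowels, so rule 1 applies → [ð].
/a/ (between /d/ and /ɡ/) fails the environment for rule 3, so it stays [a].
/ɡ/ (between /a/ and /n/) is in the target of rule 1 but the environment (between two vowels) is not met → [ɡ].
/n/ (between /ɡ/ and /u/): rule 2 targets it, but not before a labial or velar stop → unchanged [n].
/u/ (between /n/ and /x/) fails the environment for rule 3, so it stays [u].
/x/ (word-final): no rule targets it → [x].

[baɣaðaɡnux]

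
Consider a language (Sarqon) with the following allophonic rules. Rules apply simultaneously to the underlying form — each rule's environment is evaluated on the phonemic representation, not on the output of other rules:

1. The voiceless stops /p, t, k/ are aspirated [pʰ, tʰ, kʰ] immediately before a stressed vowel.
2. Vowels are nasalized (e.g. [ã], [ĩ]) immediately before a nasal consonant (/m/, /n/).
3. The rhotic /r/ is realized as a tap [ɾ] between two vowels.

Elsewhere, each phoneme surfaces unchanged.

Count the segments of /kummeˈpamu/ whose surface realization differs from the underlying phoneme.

3

Segments that undergo a rule: /u/ → [ũ] (rule 2); /p/ → [pʰ] (rule 1); /a/ → [ã] (rule 2).
All other segments surface unchanged.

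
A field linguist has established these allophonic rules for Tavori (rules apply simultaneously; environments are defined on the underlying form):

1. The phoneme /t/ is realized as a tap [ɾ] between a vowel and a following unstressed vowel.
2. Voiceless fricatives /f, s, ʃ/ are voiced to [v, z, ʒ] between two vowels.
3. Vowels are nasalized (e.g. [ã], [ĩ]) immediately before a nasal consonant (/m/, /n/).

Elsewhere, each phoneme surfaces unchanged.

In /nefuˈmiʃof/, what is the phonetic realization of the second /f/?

/f/ — word-final; rule 2 does not apply here → [f].

[f]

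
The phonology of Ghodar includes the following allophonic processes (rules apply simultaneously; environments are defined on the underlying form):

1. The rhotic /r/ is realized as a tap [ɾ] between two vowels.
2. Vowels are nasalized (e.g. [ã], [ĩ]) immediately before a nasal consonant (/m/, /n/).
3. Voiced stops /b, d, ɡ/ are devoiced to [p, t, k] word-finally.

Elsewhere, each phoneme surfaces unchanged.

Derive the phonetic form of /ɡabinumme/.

[ɡabĩnũmme]

/ɡ/ (word-initial): rule 3 targets it, but not word-finally → unchanged [ɡ].
/a/ (between /ɡ/ and /b/) is in the target of rule 2 but the environment (before a nasal consonant) is not met → [a].
/b/ (between /a/ and /i/) fails the environment for rule 3, so it stays [b].
/i/ — between /b/ and /n/, before a nasal consonant — surfaces as [ĩ] (rule 2).
/n/ stays [n].
Rule 2 applies to /u/ (between /n/ and /m/: before a nasal consonant) → [ũ].
/m/ stays [m].
/m/ (between /m/ and /e/): no rule targets it → [m].
/e/ (word-final) fails the environment for rule 2, so it stays [e].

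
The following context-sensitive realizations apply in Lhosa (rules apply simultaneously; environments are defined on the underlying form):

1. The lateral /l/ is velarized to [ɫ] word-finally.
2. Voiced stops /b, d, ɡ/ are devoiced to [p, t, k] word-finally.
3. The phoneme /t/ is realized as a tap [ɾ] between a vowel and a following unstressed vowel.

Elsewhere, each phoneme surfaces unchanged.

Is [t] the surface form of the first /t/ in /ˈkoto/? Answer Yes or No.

No

Rule 3 applies to /t/ (between /o/ and /o/: between a vowel and a following unstressed vowel) → [ɾ].
The actual realization is [ɾ], not [t].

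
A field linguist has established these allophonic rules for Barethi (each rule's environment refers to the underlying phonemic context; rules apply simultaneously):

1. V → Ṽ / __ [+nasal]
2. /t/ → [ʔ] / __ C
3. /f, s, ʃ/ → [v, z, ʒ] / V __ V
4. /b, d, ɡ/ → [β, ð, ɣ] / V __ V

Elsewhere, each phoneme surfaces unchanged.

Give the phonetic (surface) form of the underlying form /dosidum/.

/d/ — word-initial; rule 4 does not apply here → [d].
/o/ (between /d/ and /s/): rule 1 targets it, but not before a nasal consonant → unchanged [o].
/s/ — between /o/ and /i/, between two vowels — surfaces as [z] (rule 3).
/i/ (between /s/ and /d/) fails the environment for rule 1, so it stays [i].
Rule 4 applies to /d/ (between /i/ and /u/: between two vowels) → [ð].
/u/ (between /d/ and /m/) occurs before a nasal consonant → [ũ] by rule 1.
/m/ — not in any rule's target class → [m].

[doziðũm]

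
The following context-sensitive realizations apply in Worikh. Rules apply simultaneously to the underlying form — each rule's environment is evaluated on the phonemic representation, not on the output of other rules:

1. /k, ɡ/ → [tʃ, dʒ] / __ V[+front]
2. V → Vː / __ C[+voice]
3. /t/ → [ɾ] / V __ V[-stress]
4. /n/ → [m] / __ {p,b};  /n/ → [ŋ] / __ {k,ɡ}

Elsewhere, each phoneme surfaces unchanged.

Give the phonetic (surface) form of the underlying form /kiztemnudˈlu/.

Rule 1 applies to /k/ (word-initial: before a front vowel) → [tʃ].
/i/ (between /k/ and /z/): before a voiced consonant, so rule 2 applies → [iː].
/z/ (between /i/ and /t/) is unaffected → [z].
/t/ (between /z/ and /e/) is in the target of rule 3 but the environment (between a vowel and a following unstressed vowel) is not met → [t].
/e/ (between /t/ and /m/): before a voiced consonant, so rule 2 applies → [eː].
/m/ — not in any rule's target class → [m].
/n/ (between /m/ and /u/): rule 4 targets it, but not before a labial or velar stop → unchanged [n].
Rule 2 applies to /u/ (between /n/ and /d/: before a voiced consonant) → [uː].
/d/ (between /u/ and /l/) is unaffected → [d].
/l/ stays [l].
/u/ (word-final) is in the target of rule 2 but the environment (before a voiced consonant) is not met → [u].

[tʃiːzteːmnuːdˈlu]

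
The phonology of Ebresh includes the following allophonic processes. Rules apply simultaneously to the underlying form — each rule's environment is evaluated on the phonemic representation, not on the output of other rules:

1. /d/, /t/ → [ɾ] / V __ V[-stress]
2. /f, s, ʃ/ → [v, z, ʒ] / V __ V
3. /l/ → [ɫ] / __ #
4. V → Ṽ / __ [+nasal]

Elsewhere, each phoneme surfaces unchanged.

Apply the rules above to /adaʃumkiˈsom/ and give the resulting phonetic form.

/a/ — word-initial; rule 4 does not apply here → [a].
/d/ — between /a/ and /a/, between a vowel and a following unstressed vowel — surfaces as [ɾ] (rule 1).
/a/ — between /d/ and /ʃ/; rule 4 does not apply here → [a].
Rule 2 applies to /ʃ/ (between /a/ and /u/: between two vowels) → [ʒ].
/u/ (between /ʃ/ and /m/): before a nasal consonant, so rule 4 applies → [ũ].
/m/ stays [m].
/k/ (between /m/ and /i/): no rule targets it → [k].
/i/ (between /k/ and /s/) is in the target of rule 4 but the environment (before a nasal consonant) is not met → [i].
/s/ meets the environment for rule 2 (between two vowels) → [z].
/o/ (between /s/ and /m/) occurs before a nasal consonant → [õ] by rule 4.
/m/ stays [m].

[aɾaʒũmkiˈzõm]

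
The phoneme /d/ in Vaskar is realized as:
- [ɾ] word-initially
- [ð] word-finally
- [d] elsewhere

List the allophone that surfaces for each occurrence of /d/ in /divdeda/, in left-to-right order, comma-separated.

[ɾ], [d], [d]

Occurrence 1 (position 1): word-initially → [ɾ].
Occurrence 2 (position 4): no conditioning environment matches → elsewhere allophone [d].
Occurrence 3 (position 6): no conditioning environment matches → elsewhere allophone [d].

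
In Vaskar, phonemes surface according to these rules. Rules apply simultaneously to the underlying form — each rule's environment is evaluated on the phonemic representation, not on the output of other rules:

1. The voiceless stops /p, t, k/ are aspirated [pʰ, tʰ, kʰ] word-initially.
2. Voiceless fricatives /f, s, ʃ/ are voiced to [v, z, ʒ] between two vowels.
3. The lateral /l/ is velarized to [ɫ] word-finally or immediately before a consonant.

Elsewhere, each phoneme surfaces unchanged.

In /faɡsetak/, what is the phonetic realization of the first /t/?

[t]

/t/ — between /e/ and /a/; rule 1 does not apply here → [t].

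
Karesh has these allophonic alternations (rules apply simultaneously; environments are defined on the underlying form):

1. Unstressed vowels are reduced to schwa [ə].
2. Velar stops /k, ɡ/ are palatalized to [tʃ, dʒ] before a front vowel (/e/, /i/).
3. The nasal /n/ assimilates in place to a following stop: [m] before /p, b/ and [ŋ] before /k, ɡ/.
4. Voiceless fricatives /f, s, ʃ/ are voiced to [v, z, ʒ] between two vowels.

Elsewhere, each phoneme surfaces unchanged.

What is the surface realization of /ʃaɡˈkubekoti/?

/ʃ/ (word-initial) is in the target of rule 4 but the environment (between two vowels) is not met → [ʃ].
Rule 1 applies to /a/ (between /ʃ/ and /ɡ/: in an unstressed syllable) → [ə].
/ɡ/ — between /a/ and /k/; rule 2 does not apply here → [ɡ].
/k/ (between /ɡ/ and /u/): rule 2 targets it, but not before a front vowel → unchanged [k].
/u/ (between /k/ and /b/) fails the environment for rule 1, so it stays [u].
/b/ — not in any rule's target class → [b].
Rule 1 applies to /e/ (between /b/ and /k/: in an unstressed syllable) → [ə].
/k/ (between /e/ and /o/): rule 2 targets it, but not before a front vowel → unchanged [k].
/o/ — between /k/ and /t/, in an unstressed syllable — surfaces as [ə] (rule 1).
/t/ (between /o/ and /i/) is unaffected → [t].
Rule 1 applies to /i/ (word-final: in an unstressed syllable) → [ə].

[ʃəɡˈkubəkətə]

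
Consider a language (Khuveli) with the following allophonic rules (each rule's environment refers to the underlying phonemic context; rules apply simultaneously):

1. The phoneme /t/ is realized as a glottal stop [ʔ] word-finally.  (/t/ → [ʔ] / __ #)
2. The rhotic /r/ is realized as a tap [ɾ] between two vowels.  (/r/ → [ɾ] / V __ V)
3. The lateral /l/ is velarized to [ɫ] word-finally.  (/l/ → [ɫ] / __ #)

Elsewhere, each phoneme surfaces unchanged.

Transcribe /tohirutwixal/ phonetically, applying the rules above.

/t/ (word-initial) fails the environment for rule 1, so it stays [t].
/o/ stays [o].
/h/ — not in any rule's target class → [h].
/i/ stays [i].
Rule 2 applies to /r/ (between /i/ and /u/: between two vowels) → [ɾ].
/u/ stays [u].
/t/ (between /u/ and /w/): rule 1 targets it, but not word-finally → unchanged [t].
/w/ stays [w].
/i/ (between /w/ and /x/): no rule targets it → [i].
/x/ stays [x].
/a/ (between /x/ and /l/) is unaffected → [a].
Rule 3 applies to /l/ (word-final: word-finally) → [ɫ].

[tohiɾutwixaɫ]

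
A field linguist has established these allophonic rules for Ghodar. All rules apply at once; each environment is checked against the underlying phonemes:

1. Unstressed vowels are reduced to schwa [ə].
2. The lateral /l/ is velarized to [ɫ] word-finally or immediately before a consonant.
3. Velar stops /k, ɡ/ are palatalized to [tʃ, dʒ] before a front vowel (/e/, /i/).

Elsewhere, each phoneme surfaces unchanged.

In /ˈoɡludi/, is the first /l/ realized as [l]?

Yes

/l/ (between /ɡ/ and /u/): rule 2 targets it, but not word-finally or immediately before a consonant → unchanged [l].
The actual realization is [l], which matches [l].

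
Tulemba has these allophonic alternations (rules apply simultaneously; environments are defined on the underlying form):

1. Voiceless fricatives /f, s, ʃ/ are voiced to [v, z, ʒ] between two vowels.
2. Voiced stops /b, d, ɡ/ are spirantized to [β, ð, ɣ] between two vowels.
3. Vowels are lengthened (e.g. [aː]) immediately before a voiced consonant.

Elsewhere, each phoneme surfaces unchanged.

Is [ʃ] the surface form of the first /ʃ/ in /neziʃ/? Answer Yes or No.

Yes

/ʃ/ — word-final; rule 1 does not apply here → [ʃ].
The actual realization is [ʃ], which matches [ʃ].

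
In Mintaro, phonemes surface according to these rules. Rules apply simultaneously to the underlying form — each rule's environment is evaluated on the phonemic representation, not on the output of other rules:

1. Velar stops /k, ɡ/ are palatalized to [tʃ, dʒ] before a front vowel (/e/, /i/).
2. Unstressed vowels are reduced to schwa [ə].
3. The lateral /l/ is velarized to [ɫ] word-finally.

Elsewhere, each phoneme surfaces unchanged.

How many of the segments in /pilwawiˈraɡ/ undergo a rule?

3

Segments that undergo a rule: /i/ → [ə] (rule 2); /a/ → [ə] (rule 2); /i/ → [ə] (rule 2).
All other segments surface unchanged.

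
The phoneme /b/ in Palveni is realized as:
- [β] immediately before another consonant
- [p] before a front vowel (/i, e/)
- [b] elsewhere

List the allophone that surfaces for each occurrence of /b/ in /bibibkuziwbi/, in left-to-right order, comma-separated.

Occurrence 1 (position 1): before a front vowel (/i, e/) → [p].
Occurrence 2 (position 3): before a front vowel (/i, e/) → [p].
Occurrence 3 (position 5): immediately before another consonant → [β].
Occurrence 4 (position 11): before a front vowel (/i, e/) → [p].

[p], [p], [β], [p]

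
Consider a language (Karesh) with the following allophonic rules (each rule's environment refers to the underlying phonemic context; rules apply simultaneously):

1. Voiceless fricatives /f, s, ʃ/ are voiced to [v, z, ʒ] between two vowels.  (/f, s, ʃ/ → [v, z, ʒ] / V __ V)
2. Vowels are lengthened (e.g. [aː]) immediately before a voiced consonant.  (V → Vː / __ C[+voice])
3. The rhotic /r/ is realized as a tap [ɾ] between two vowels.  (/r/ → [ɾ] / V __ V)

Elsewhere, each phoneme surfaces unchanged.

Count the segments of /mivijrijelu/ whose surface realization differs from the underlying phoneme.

4

Segments that undergo a rule: /i/ → [iː] (rule 2); /i/ → [iː] (rule 2); /i/ → [iː] (rule 2); /e/ → [eː] (rule 2).
All other segments surface unchanged.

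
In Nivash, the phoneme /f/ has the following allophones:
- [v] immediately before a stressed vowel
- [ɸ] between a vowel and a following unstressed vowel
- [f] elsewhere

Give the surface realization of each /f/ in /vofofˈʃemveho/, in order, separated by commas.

Occurrence 1 (position 3): between a vowel and a following unstressed vowel → [ɸ].
Occurrence 2 (position 5): no conditioning environment matches → elsewhere allophone [f].

[ɸ], [f]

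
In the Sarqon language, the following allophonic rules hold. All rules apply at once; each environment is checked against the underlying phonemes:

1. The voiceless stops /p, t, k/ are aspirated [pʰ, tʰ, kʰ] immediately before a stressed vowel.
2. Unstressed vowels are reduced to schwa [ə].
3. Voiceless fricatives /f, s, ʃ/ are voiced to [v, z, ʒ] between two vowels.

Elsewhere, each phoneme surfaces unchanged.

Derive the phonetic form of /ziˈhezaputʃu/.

[zəˈhezəpətʃə]

/z/ stays [z].
/i/ (between /z/ and /h/) occurs in an unstressed syllable → [ə] by rule 2.
/h/ (between /i/ and /e/): no rule targets it → [h].
/e/ (between /h/ and /z/): rule 2 targets it, but not in an unstressed syllable → unchanged [e].
/z/ (between /e/ and /a/) is unaffected → [z].
/a/ meets the environment for rule 2 (in an unstressed syllable) → [ə].
/p/ — between /a/ and /u/; rule 1 does not apply here → [p].
/u/ — between /p/ and /t/, in an unstressed syllable — surfaces as [ə] (rule 2).
/t/ (between /u/ and /ʃ/) fails the environment for rule 1, so it stays [t].
/ʃ/ (between /t/ and /u/) fails the environment for rule 3, so it stays [ʃ].
/u/ meets the environment for rule 2 (in an unstressed syllable) → [ə].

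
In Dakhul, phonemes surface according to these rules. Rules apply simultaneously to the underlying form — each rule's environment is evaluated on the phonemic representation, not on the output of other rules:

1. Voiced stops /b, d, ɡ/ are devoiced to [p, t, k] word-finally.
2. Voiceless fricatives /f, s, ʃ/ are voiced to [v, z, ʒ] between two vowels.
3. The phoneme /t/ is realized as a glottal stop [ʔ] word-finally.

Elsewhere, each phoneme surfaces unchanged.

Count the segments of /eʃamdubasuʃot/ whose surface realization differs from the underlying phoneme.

4

Segments that undergo a rule: /ʃ/ → [ʒ] (rule 2); /s/ → [z] (rule 2); /ʃ/ → [ʒ] (rule 2); /t/ → [ʔ] (rule 3).
All other segments surface unchanged.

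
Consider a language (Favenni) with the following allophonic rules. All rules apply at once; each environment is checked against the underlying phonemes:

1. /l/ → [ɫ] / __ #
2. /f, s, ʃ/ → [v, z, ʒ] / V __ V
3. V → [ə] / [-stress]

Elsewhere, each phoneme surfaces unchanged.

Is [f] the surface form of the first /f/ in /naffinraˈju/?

Yes

/f/ (between /a/ and /f/) fails the environment for rule 2, so it stays [f].
The actual realization is [f], which matches [f].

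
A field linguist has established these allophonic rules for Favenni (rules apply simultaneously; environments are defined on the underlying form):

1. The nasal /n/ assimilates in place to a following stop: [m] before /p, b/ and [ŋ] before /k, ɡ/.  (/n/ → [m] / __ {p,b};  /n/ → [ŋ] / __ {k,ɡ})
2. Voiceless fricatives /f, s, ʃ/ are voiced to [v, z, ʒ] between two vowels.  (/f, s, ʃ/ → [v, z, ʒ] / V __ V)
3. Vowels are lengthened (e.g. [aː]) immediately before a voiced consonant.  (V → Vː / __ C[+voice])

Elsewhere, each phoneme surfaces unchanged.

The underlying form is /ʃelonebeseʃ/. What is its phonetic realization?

[ʃeːloːneːbezeʃ]

/ʃ/ (word-initial) fails the environment for rule 2, so it stays [ʃ].
Rule 3 applies to /e/ (between /ʃ/ and /l/: before a voiced consonant) → [eː].
/o/ (between /l/ and /n/) occurs before a voiced consonant → [oː] by rule 3.
/n/ — between /o/ and /e/; rule 1 does not apply here → [n].
/e/ (between /n/ and /b/): before a voiced consonant, so rule 3 applies → [eː].
/e/ — between /b/ and /s/; rule 3 does not apply here → [e].
/s/ (between /e/ and /e/): between two vowels, so rule 2 applies → [z].
/e/ (between /s/ and /ʃ/): rule 3 targets it, but not before a voiced consonant → unchanged [e].
/ʃ/ (word-final) fails the environment for rule 2, so it stays [ʃ].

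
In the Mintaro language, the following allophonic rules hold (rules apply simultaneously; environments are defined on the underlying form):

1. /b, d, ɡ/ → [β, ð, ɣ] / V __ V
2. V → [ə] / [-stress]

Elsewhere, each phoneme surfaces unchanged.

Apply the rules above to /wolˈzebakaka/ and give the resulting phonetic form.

/w/ (word-initial): no rule targets it → [w].
/o/ (between /w/ and /l/): in an unstressed syllable, so rule 2 applies → [ə].
/l/ — not in any rule's target class → [l].
/z/ (between /l/ and /e/): no rule targets it → [z].
/e/ (between /z/ and /b/): rule 2 targets it, but not in an unstressed syllable → unchanged [e].
/b/ meets the environment for rule 1 (between two vowels) → [β].
/a/ — between /b/ and /k/, in an unstressed syllable — surfaces as [ə] (rule 2).
/k/ (between /a/ and /a/): no rule targets it → [k].
/a/ — between /k/ and /k/, in an unstressed syllable — surfaces as [ə] (rule 2).
/k/ stays [k].
/a/ — word-final, in an unstressed syllable — surfaces as [ə] (rule 2).

[wəlˈzeβəkəkə]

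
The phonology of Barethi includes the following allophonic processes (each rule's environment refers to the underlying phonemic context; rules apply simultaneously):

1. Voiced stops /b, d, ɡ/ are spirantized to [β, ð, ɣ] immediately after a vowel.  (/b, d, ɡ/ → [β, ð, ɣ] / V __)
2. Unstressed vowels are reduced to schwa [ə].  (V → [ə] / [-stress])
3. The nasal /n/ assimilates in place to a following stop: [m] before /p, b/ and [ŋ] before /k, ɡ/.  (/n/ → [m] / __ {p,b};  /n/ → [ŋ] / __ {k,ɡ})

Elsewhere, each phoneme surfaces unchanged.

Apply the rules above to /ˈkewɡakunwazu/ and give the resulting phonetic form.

/k/ stays [k].
/e/ (between /k/ and /w/): rule 2 targets it, but not in an unstressed syllable → unchanged [e].
/w/ (between /e/ and /ɡ/) is unaffected → [w].
/ɡ/ (between /w/ and /a/) fails the environment for rule 1, so it stays [ɡ].
/a/ (between /ɡ/ and /k/): in an unstressed syllable, so rule 2 applies → [ə].
/k/ (between /a/ and /u/): no rule targets it → [k].
/u/ — between /k/ and /n/, in an unstressed syllable — surfaces as [ə] (rule 2).
/n/ (between /u/ and /w/) fails the environment for rule 3, so it stays [n].
/w/ (between /n/ and /a/) is unaffected → [w].
/a/ meets the environment for rule 2 (in an unstressed syllable) → [ə].
/z/ stays [z].
/u/ — word-final, in an unstressed syllable — surfaces as [ə] (rule 2).

[ˈkewɡəkənwəzə]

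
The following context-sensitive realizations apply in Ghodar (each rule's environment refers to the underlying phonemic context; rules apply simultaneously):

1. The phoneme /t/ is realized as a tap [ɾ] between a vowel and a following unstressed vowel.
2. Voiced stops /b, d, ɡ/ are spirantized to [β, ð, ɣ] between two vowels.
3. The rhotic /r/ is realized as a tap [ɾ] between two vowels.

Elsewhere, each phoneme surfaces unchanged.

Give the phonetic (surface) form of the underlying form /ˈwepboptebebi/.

[ˈwepbopteβeβi]

/w/ (word-initial) is unaffected → [w].
/e/ (between /w/ and /p/) is unaffected → [e].
/p/ — not in any rule's target class → [p].
/b/ — between /p/ and /o/; rule 2 does not apply here → [b].
/o/ — not in any rule's target class → [o].
/p/ — not in any rule's target class → [p].
/t/ — between /p/ and /e/; rule 1 does not apply here → [t].
/e/ stays [e].
/b/ (between /e/ and /e/) occurs between two vowels → [β] by rule 2.
/e/ (between /b/ and /b/): no rule targets it → [e].
Rule 2 applies to /b/ (between /e/ and /i/: between two vowels) → [β].
/i/ (word-final): no rule targets it → [i].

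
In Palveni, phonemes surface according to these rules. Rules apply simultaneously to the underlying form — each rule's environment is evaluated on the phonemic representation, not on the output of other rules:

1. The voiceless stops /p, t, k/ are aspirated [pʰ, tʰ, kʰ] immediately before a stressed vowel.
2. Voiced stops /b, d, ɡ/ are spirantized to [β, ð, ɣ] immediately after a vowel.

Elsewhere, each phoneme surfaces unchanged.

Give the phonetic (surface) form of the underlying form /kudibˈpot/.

[kuðiβˈpʰot]

/k/ (word-initial): rule 1 targets it, but not immediately before a stressed vowel → unchanged [k].
/u/ (between /k/ and /d/): no rule targets it → [u].
/d/ (between /u/ and /i/): immediately after a vowel, so rule 2 applies → [ð].
/i/ stays [i].
Rule 2 applies to /b/ (between /i/ and /p/: immediately after a vowel) → [β].
/p/ (between /b/ and /o/) occurs immediately before a stressed vowel → [pʰ] by rule 1.
/o/ (between /p/ and /t/): no rule targets it → [o].
/t/ (word-final): rule 1 targets it, but not immediately before a stressed vowel → unchanged [t].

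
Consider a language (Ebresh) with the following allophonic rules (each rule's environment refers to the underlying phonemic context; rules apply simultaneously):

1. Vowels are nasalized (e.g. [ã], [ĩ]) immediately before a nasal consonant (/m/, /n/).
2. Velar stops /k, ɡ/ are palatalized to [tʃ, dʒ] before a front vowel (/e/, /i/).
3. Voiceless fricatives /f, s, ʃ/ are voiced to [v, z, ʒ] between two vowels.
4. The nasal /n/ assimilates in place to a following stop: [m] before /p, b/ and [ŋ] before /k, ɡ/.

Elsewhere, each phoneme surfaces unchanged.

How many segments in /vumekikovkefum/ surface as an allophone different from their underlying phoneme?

Segments that undergo a rule: /u/ → [ũ] (rule 1); /k/ → [tʃ] (rule 2); /k/ → [tʃ] (rule 2); /f/ → [v] (rule 3); /u/ → [ũ] (rule 1).
All other segments surface unchanged.

5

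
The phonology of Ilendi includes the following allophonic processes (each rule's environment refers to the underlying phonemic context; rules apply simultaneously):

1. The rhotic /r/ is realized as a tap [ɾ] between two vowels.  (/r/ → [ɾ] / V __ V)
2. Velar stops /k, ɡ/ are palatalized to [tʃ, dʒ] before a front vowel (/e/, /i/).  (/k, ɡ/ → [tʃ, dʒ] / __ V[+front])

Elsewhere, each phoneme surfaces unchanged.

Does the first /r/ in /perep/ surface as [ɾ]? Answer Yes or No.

Yes

/r/ meets the environment for rule 1 (between two vowels) → [ɾ].
The actual realization is [ɾ], which matches [ɾ].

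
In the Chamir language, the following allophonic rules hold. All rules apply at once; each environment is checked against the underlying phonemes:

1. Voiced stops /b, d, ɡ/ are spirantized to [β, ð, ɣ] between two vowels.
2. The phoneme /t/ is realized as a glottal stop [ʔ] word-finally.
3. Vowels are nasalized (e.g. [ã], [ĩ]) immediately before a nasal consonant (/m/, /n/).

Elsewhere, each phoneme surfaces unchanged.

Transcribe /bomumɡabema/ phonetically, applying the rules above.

[bõmũmɡaβẽma]

/b/ — word-initial; rule 1 does not apply here → [b].
/o/ (between /b/ and /m/) occurs before a nasal consonant → [õ] by rule 3.
/m/ (between /o/ and /u/): no rule targets it → [m].
/u/ (between /m/ and /m/) occurs before a nasal consonant → [ũ] by rule 3.
/m/ — not in any rule's target class → [m].
/ɡ/ (between /m/ and /a/) is in the target of rule 1 but the environment (between two vowels) is not met → [ɡ].
/a/ — between /ɡ/ and /b/; rule 3 does not apply here → [a].
/b/ — between /a/ and /e/, between two vowels — surfaces as [β] (rule 1).
/e/ (between /b/ and /m/): before a nasal consonant, so rule 3 applies → [ẽ].
/m/ — not in any rule's target class → [m].
/a/ (word-final) is in the target of rule 3 but the environment (before a nasal consonant) is not met → [a].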